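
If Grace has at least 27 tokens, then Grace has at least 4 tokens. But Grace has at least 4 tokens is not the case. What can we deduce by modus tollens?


Modus tollens: P → Q, ¬Q ⊢ ¬P
P: Grace has at least 27 tokens
Q: Grace has at least 4 tokens
We have P → Q and Q is false.
By modus tollens, P must be false.

It is not the case that Grace has at least 27 tokens


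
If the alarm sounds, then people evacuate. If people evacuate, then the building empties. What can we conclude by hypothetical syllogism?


Hypothetical syllogism: P → Q, Q → R ⊢ P → R
Premise 1: the alarm sounds → people evacuate
Premise 2: people evacuate → the building empties
Chain the implications: the middle term (people evacuate) links the two.
Conclusion: If the alarm sounds, then the building empties.

If the alarm sounds, then the building empties.


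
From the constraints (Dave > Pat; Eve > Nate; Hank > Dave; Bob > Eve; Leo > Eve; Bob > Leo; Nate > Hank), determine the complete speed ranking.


Constraints: Dave > Pat; Eve > Nate; Hank > Dave; Bob > Eve; Leo > Eve; Bob > Leo; Nate > Hank
Method: at each step, the next-highest is the one remaining person who never appears on the smaller side of a constraint between remaining people.
  Step 1: remaining {Nate, Leo, Hank, Pat, Bob, Eve, Dave}; on the smaller side: {Nate, Leo, Hank, Pat, Eve, Dave} → Bob is next (Bob > Eve; Bob > Leo).
  Step 2: remaining {Nate, Leo, Hank, Pat, Eve, Dave}; on the smaller side: {Nate, Hank, Pat, Eve, Dave} → Leo is next (Leo > Eve).
  Step 3: remaining {Nate, Hank, Pat, Eve, Dave}; on the smaller side: {Nate, Hank, Pat, Dave} → Eve is next (Eve > Nate).
  Step 4: remaining {Nate, Hank, Pat, Dave}; on the smaller side: {Hank, Pat, Dave} → Nate is next (Nate > Hank).
  Step 5: remaining {Hank, Pat, Dave}; on the smaller side: {Pat, Dave} → Hank is next (Hank > Dave).
  Step 6: remaining {Pat, Dave}; on the smaller side: {Pat} → Dave is next (Dave > Pat).
  Step 7: only Pat remains → lowest.
Final ranking (highest to lowest):

Bob > Leo > Eve > Nate > Hank > Dave > Pat


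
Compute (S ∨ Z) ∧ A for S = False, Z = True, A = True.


S = False, Z = True, A = True
Step 1: S ∨ Z = False OR True = True
Step 2: True ∧ A = True AND True = True
OR is true when at least one operand is true; AND requires both.

True


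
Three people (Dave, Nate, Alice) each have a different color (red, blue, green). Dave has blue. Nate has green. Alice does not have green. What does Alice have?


From clues:
  Nate → green
  Dave → blue
By elimination, Alice gets the remaining.

red


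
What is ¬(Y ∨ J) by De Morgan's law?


De Morgan's law: ¬(P ∨ Q) ≡ ¬P ∧ ¬Q
¬(Y ∨ J) = ¬Y ∧ ¬J

¬Y ∧ ¬J


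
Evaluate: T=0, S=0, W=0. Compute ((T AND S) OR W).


T AND S = 0&0 = 0
0 OR 0 = 0

0


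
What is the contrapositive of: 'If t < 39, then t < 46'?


Original: If t < 39, then t < 46
Contrapositive: If ¬Q, then ¬P
Negate Q: not (t < 46)
Negate P: not (t < 39)

If not (t < 46), then not (t < 39).


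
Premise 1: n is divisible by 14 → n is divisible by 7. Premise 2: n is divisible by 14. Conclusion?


Modus ponens: P → Q, P ⊢ Q
P: n is divisible by 14
Q: n is divisible by 7
We have P → Q and P is true.
By modus ponens, Q must be true.

n is divisible by 7


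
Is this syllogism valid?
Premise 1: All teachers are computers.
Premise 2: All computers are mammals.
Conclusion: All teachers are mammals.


Premise 1: All teachers are computers.
Premise 2: All computers are mammals.
Conclusion: All teachers are mammals.
Barbara syllogism (AAA-1): All A are B, All B are C → All A are C.
Middle term (computers) distributed in premise 2.

Valid


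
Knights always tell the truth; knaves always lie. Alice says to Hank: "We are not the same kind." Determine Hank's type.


Alice says: "We are not the same kind."
Case 1: Alice is a Knight (truth-teller)
  Statement is true → they ARE different → Hank is a Knave
Case 2: Alice is a Knave (liar)
  Statement is false → they are NOT different → Hank is a Knave
In both cases, Hank is a Knave.

Knave


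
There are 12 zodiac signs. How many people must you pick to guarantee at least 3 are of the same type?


Pigeonhole: to guarantee k in one of n categories, need (k-1)×n + 1.
k = 3, n = 12
Minimum = (3-1) × 12 + 1 = 2 × 12 + 1

25


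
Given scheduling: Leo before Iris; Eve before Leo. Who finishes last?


Constraints: Leo before Iris; Eve before Leo
The last task can have nothing scheduled after it, so it must never appear on the left of a 'before'.
Tasks appearing before some other task: Leo, Eve.
The only task not in that list is Iris → it is last.

Iris


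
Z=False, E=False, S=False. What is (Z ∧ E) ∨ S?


Z = False, E = False, S = False
Expression: (Z ∧ E) ∨ S
Step 1: Z ∧ E = False AND False = False
Step 2: (False) ∨ S = False OR False = False

False


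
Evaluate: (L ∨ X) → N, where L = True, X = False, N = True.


L = True, X = False, N = True
Step 1: L ∨ X = True OR False = True
Step 2: (True) → N: false only when antecedent=True and N=False.
Result: True

True


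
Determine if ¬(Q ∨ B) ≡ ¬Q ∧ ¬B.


Expression 1: ¬(Q ∨ B)
Expression 2: ¬Q ∧ ¬B
Truth table (Q B | Expr1 Expr2):
  T T |   F     F
  T F |   F     F
  F T |   F     F
  F F |   T     T
All 4 rows agree, so the expressions are logically equivalent.

Yes


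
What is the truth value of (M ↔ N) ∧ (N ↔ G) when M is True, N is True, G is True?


M = True, N = True, G = True
Step 1: M ↔ N is true when M and N have the same value. Result: True
Step 2: N ↔ G is true when N and G have the same value. Result: True
Step 3: True ∧ True = True

True


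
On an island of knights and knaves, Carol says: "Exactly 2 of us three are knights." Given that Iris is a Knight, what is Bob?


Carol claims exactly 2 knights among Carol, Iris, Bob.
Given: Iris is a Knight.

Case 1: Carol is a Knight (tells truth)
  Then exactly 2 of the three are knights.
  Counting Carol, Iris: 2 knight(s) so far. Need 0 more → Bob = Knave.
Case 2: Carol is a Knave (lies)
  Then the count is NOT 2.
  If Bob = Knight, count = 2 = 2 → claim would be true, contradicts lie.
  If Bob = Knave, count = 1 ≠ 2 → lie confirmed ✓

Bob is a Knave.

Knave


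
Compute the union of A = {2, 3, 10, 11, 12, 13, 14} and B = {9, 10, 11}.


A = {2, 3, 10, 11, 12, 13, 14}
B = {9, 10, 11}
Operation: union
All elements combined: 2, 3, 9, 10, 11, 12, 13, 14

{2, 3, 9, 10, 11, 12, 13, 14}


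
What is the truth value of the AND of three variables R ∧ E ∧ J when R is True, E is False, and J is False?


R = True, E = False, J = False
Step 1: R ∧ E = True AND False = False
Step 2: (False) ∧ J = (False) AND False = False
AND is true only when ALL operands are true.

False


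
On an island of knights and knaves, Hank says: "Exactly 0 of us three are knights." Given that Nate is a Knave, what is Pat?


Hank claims exactly 0 knights among Hank, Nate, Pat.
Given: Nate is a Knave.

Case 1: Hank is a Knight (tells truth)
  Then exactly 0 of the three are knights.
  Counting Hank, Nate: 1 knight(s) so far. Need -1 more → impossible.
Case 2: Hank is a Knave (lies)
  Then the count is NOT 0.
  If Pat = Knave, count = 0 = 0 → claim would be true, contradicts lie.
  If Pat = Knight, count = 1 ≠ 0 → lie confirmed ✓

Pat is a Knight.

Knight


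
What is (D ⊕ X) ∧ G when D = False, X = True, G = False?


D = False, X = True, G = False
Step 1: D ⊕ X = False XOR True = True
Step 2: True ∧ G = True AND False = False
XOR true when exactly one of D,X is true; then AND with G.

False


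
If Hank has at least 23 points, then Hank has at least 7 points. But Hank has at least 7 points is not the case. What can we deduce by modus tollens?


Modus tollens: P → Q, ¬Q ⊢ ¬P
P: Hank has at least 23 points
Q: Hank has at least 7 points
We have P → Q and Q is false.
By modus tollens, P must be false.

It is not the case that Hank has at least 23 points


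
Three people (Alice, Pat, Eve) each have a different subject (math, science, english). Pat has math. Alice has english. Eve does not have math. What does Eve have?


From clues:
  Pat → math
  Alice → english
By elimination, Eve gets the remaining.

science


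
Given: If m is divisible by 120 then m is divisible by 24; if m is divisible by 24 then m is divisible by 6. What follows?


Hypothetical syllogism: P → Q, Q → R ⊢ P → R
Premise 1: m is divisible by 120 → m is divisible by 24
Premise 2: m is divisible by 24 → m is divisible by 6
Chain the implications: the middle term (m is divisible by 24) links the two.
Conclusion: If m is divisible by 120, then m is divisible by 6.

If m is divisible by 120, then m is divisible by 6.


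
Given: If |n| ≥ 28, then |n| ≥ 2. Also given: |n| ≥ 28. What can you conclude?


Modus ponens: P → Q, P ⊢ Q
P: |n| ≥ 28
Q: |n| ≥ 2
We have P → Q and P is true.
By modus ponens, Q must be true.

|n| ≥ 2


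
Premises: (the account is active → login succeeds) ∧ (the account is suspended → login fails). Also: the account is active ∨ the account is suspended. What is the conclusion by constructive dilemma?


Constructive dilemma: (P → Q) ∧ (R → S), P ∨ R ⊢ Q ∨ S
Premise 1: the account is active → login succeeds
Premise 2: the account is suspended → login fails
Premise 3: the account is active ∨ the account is suspended
Case 1: Assuming the account is active, then by Premise 1, login succeeds.
Case 2: Assuming the account is suspended, then by Premise 2, login fails.
Since one of the account is active or the account is suspended must hold, we get login succeeds or login fails.

Login succeeds or login fails.


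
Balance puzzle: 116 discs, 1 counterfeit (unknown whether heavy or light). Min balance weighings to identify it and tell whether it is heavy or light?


Let n = 116. 232 possibilities (n discs × lighter/heavier); each weighing has 3 outcomes.
Bound for k weighings: say the first weighing puts j discs on each pan. If it tips, the 2j weighed discs remain suspects (each with a known direction) and k-1 weighings give 3^(k-1) outcomes; 3^(k-1) is odd, so 2j ≤ 3^(k-1) - 1. If it balances, the n - 2j unweighed discs remain with direction unknown: 2(n - 2j) ≤ 3^(k-1) - 1 by the same parity argument. Adding, n ≤ (3^(k-1) - 1) + (3^(k-1) - 1)/2 = (3^k - 3)/2, and the classical three-group strategy achieves this (3 discs in 2 weighings, 12 in 3, 39 in 4, 120 in 5).
So we need the smallest k with (3^k - 3)/2 ≥ 116.
k = 4: (3^4 - 3)/2 = 39 < 116 ✗
k = 5: (3^5 - 3)/2 = 120 ≥ 116 ✓

5


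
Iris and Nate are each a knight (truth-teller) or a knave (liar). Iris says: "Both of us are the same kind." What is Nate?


Iris says: "Both of us are the same kind."
Case 1: Iris is a Knight (truth-teller)
  Statement is true → they ARE the same → Nate is also a Knight
Case 2: Iris is a Knave (liar)
  Statement is false → they are NOT the same → Nate is a Knight
In both cases, Nate is a Knight.

Knight


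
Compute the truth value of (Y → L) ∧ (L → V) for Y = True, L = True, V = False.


Y = True, L = True, V = False
Step 1: Y → L is false only when Y=True and L=False. Result: True
Step 2: L → V is false only when L=True and V=False. Result: False
Step 3: True ∧ False = False

False


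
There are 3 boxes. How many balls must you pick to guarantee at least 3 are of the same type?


Pigeonhole: to guarantee k in one of n categories, need (k-1)×n + 1.
k = 3, n = 3
Minimum = (3-1) × 3 + 1 = 2 × 3 + 1

7


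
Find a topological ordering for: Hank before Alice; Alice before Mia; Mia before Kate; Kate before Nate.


Constraints: Hank before Alice; Alice before Mia; Mia before Kate; Kate before Nate
Method: repeatedly schedule the remaining task that has no remaining task required before it.
  Step 1: remaining {Alice, Kate, Mia, Nate, Hank}; every task except Hank still has a predecessor pending → schedule Hank.
  Step 2: remaining {Alice, Kate, Mia, Nate}; every task except Alice still has a predecessor pending → schedule Alice.
  Step 3: remaining {Kate, Mia, Nate}; every task except Mia still has a predecessor pending → schedule Mia.
  Step 4: remaining {Kate, Nate}; every task except Kate still has a predecessor pending → schedule Kate.
  Step 5: only Nate remains → schedule Nate.
Resulting order:

Hank → Alice → Mia → Kate → Nate


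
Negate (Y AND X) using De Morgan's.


De Morgan's law: ¬(P ∧ Q) ≡ ¬P ∨ ¬Q
¬(Y ∧ X) = ¬Y ∨ ¬X

¬Y ∨ ¬X


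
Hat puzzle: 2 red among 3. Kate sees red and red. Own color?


Total red = 2, seen red = 2
Own red = 2 - 2 = 0
Kate's hat is blue.

blue


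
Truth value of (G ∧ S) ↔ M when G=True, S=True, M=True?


G = True, S = True, M = True
Expression: (G ∧ S) ↔ M
Step 1: G ∧ S = True AND True = True
Step 2: (True) ↔ M = (True iff True) = True

True


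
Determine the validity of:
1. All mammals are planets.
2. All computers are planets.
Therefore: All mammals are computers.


Premise 1: All mammals are planets.
Premise 2: All computers are planets.
Conclusion: All mammals are computers.
Fallacy: undistributed middle. planets is predicate in both.
Counterexample: mammals and computers could be disjoint subsets of planets.

Invalid


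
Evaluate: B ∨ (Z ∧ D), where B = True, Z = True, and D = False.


B = True, Z = True, D = False
Step 1: Z ∧ D = True AND False = False
Step 2: B ∨ False = True OR False = True
AND evaluated first (higher precedence); then OR applied.

True


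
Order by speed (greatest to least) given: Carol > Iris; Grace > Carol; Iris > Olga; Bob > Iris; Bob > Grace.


Constraints: Carol > Iris; Grace > Carol; Iris > Olga; Bob > Iris; Bob > Grace
Method: at each step, the next-highest is the one remaining person who never appears on the smaller side of a constraint between remaining people.
  Step 1: remaining {Olga, Iris, Carol, Grace, Bob}; on the smaller side: {Olga, Iris, Carol, Grace} → Bob is next (Bob > Iris; Bob > Grace).
  Step 2: remaining {Olga, Iris, Carol, Grace}; on the smaller side: {Olga, Iris, Carol} → Grace is next (Grace > Carol).
  Step 3: remaining {Olga, Iris, Carol}; on the smaller side: {Olga, Iris} → Carol is next (Carol > Iris).
  Step 4: remaining {Olga, Iris}; on the smaller side: {Olga} → Iris is next (Iris > Olga).
  Step 5: only Olga remains → lowest.
Final ranking (highest to lowest):

Bob > Grace > Carol > Iris > Olga


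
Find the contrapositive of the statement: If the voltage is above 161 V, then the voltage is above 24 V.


Original: If the voltage is above 161 V, then the voltage is above 24 V
Contrapositive: If ¬Q, then ¬P
Negate Q: not (the voltage is above 24 V)
Negate P: not (the voltage is above 161 V)

If not (the voltage is above 24 V), then not (the voltage is above 161 V).


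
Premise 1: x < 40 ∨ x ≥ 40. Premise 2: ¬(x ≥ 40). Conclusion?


Disjunctive syllogism: P ∨ Q, ¬P ⊢ Q
Disjunction: x < 40 ∨ x ≥ 40
We know it is not the case that x ≥ 40.
By disjunctive syllogism, the other disjunct must be true.

x < 40


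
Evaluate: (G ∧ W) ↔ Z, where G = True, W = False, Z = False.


G = True, W = False, Z = False
Step 1: G ∧ W = True AND False = False
Step 2: (False) ↔ Z: true when both sides have same truth value.
Result: False ↔ False = True

True


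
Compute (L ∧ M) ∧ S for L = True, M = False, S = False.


L = True, M = False, S = False
Step 1: L ∧ M = True AND False = False
Step 2: False ∧ S = False AND False = False
AND is true only when ALL operands are true.

False


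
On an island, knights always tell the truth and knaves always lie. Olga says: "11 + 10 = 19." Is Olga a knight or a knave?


Statement: "11 + 10 = 19."
Actual: 11 + 10 = 21
Claimed: 19
Statement is FALSE → Olga lies → Knave

Knave


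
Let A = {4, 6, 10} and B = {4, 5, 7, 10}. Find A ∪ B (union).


A = {4, 6, 10}
B = {4, 5, 7, 10}
Operation: union
All elements combined: 4, 5, 6, 7, 10

{4, 5, 6, 7, 10}


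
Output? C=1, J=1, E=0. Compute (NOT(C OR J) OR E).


C OR J = 1
NOT(1) = 0
0 OR 0 = 0

0


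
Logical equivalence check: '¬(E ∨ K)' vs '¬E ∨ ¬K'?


Expression 1: ¬(E ∨ K)
Expression 2: ¬E ∨ ¬K
Truth table (E K | Expr1 Expr2):
  T T |   F     F
  T F |   F     T   ← differ
  F T |   F     T   ← differ
  F F |   T     T
Counterexample: E=T, K=F gives Expr1 = F but Expr2 = T, so the expressions are NOT logically equivalent.

No


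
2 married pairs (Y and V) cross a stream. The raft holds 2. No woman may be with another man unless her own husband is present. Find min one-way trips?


Label couples Y and V.
1. WY+WV → (far: WY,WV; near: HY,HV)
2. WY ←   (far: WV; near: HY,HV,WY)
3. HY+HV → (far: HY,HV,WV; near: WY)
4. HY ←   (far: HV,WV; near: HY,WY)  — HY returns, since WY is alone on near bank
5. HY+WY → (far: all four; near: empty)
Every state respects the constraint.
Minimum trips = 5

5


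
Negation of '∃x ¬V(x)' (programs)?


Original: ∃x ¬V(x)
Rule: ¬∀→∃, ¬∃→∀, negate predicate.
Negation: ∀x V(x)

∀x V(x)


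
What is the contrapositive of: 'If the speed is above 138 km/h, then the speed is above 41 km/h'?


Original: If the speed is above 138 km/h, then the speed is above 41 km/h
Contrapositive: If ¬Q, then ¬P
Negate Q: not (the speed is above 41 km/h)
Negate P: not (the speed is above 138 km/h)

If not (the speed is above 41 km/h), then not (the speed is above 138 km/h).


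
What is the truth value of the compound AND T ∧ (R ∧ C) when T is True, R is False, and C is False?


T = True, R = False, C = False
Step 1: R ∧ C = False AND False = False
Step 2: T ∧ False = True AND False = False
AND is true only when ALL operands are true.

False


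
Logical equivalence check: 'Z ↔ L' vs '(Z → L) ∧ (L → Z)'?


Expression 1: Z ↔ L
Expression 2: (Z → L) ∧ (L → Z)
Truth table (Z L | Expr1 Expr2):
  T T |   T     T
  T F |   F     F
  F T |   F     F
  F F |   T     T
All 4 rows agree, so the expressions are logically equivalent.

Yes


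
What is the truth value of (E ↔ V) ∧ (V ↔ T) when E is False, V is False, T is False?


E = False, V = False, T = False
Step 1: E ↔ V is true when E and V have the same value. Result: True
Step 2: V ↔ T is true when V and T have the same value. Result: True
Step 3: True ∧ True = True

True


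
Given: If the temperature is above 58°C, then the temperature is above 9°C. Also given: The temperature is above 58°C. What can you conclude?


Modus ponens: P → Q, P ⊢ Q
P: the temperature is above 58°C
Q: the temperature is above 9°C
We have P → Q and P is true.
By modus ponens, Q must be true.

The temperature is above 9°C


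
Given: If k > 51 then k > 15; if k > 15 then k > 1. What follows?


Hypothetical syllogism: P → Q, Q → R ⊢ P → R
Premise 1: k > 51 → k > 15
Premise 2: k > 15 → k > 1
Chain the implications: the middle term (k > 15) links the two.
Conclusion: If k > 51, then k > 1.

If k > 51, then k > 1.


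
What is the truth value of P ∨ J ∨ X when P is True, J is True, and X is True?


P = True, J = True, X = True
Step 1: P ∨ J = True OR True = True
Step 2: True ∨ X = True OR True = True
OR is true when at least one operand is true.

True


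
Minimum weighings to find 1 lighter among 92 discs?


Each weighing has 3 outcomes (left heavy / balance / right heavy), so k weighings distinguish at most 3^k cases; splitting into three near-equal groups achieves this.
Need 3^k ≥ 92: 3^4 = 81 < 92 ≤ 3^5 = 243
k = ⌈log₃(92)⌉ = 5

5


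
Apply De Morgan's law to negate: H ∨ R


De Morgan's law: ¬(P ∨ Q) ≡ ¬P ∧ ¬Q
¬(H ∨ R) = ¬H ∧ ¬R

¬H ∧ ¬R


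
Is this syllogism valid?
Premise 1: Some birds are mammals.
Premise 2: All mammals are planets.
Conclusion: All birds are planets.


Premise 1: Some birds are mammals.
Premise 2: All mammals are planets.
Conclusion: All birds are planets.
Fallacy: illicit minor. The minor term (birds) is distributed in the conclusion ('All birds ...') but undistributed in its premise ('Some birds are mammals' doesn't cover all birds).
Only 'Some birds are planets' follows, not 'All'.

Invalid


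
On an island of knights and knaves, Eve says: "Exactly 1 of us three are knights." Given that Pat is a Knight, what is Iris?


Eve claims exactly 1 knights among Eve, Pat, Iris.
Given: Pat is a Knight.

Case 1: Eve is a Knight (tells truth)
  Then exactly 1 of the three are knights.
  Counting Eve, Pat: 2 knight(s) so far. Need -1 more → impossible.
Case 2: Eve is a Knave (lies)
  Then the count is NOT 1.
  If Iris = Knave, count = 1 = 1 → claim would be true, contradicts lie.
  If Iris = Knight, count = 2 ≠ 1 → lie confirmed ✓

Iris is a Knight.

Knight


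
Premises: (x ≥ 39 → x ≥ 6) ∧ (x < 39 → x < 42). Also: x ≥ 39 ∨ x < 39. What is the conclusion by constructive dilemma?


Constructive dilemma: (P → Q) ∧ (R → S), P ∨ R ⊢ Q ∨ S
Premise 1: x ≥ 39 → x ≥ 6
Premise 2: x < 39 → x < 42
Premise 3: x ≥ 39 ∨ x < 39
Case 1: Assuming x ≥ 39, then by Premise 1, x ≥ 6.
Case 2: Assuming x < 39, then by Premise 2, x < 42.
Since one of x ≥ 39 or x < 39 must hold, we get x ≥ 6 or x < 42.

x ≥ 6 or x < 42.


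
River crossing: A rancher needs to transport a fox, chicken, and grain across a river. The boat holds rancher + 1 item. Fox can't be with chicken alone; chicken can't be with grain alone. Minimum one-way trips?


1. rancher+chicken → 2. rancher ← 3. rancher+fox → 4. rancher+chicken ← 5. rancher+grain → 6. rancher ← 7. rancher+chicken →
Minimum trips = 7

7


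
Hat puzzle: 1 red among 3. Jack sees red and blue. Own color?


Total red = 1, seen red = 1
Own red = 1 - 1 = 0
Jack's hat is blue.

blue


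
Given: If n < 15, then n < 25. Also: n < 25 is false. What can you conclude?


Modus tollens: P → Q, ¬Q ⊢ ¬P
P: n < 15
Q: n < 25
We have P → Q and Q is false.
By modus tollens, P must be false.

It is not the case that n < 15


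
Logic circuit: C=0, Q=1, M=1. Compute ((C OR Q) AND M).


C OR Q = 0|1 = 1
1 AND 1 = 1

1


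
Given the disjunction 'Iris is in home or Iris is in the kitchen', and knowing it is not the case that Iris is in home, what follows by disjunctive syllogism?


Disjunctive syllogism: P ∨ Q, ¬P ⊢ Q
Disjunction: Iris is in home ∨ Iris is in the kitchen
We know it is not the case that Iris is in home.
By disjunctive syllogism, the other disjunct must be true.

Iris is in the kitchen


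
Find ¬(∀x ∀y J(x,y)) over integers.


Original: ∀x ∀y J(x,y)
Rule: ¬∀→∃, ¬∃→∀, negate predicate.
Negation: ∃x ∃y ¬J(x,y)

∃x ∃y ¬J(x,y)


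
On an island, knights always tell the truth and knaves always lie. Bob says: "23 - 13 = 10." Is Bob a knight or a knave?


Statement: "23 - 13 = 10."
Actual: 23 - 13 = 10
Claimed: 10
Statement is TRUE → Bob tells the truth → Knight

Knight


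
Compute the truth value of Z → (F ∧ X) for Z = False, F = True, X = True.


Z = False, F = True, X = True
Step 1: F ∧ X = True AND True = True
Step 2: Z → (True): false only when Z=True and consequent=False.
Result: True

True


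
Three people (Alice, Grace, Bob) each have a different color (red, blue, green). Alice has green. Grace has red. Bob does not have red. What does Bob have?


From clues:
  Grace → red
  Alice → green
By elimination, Bob gets the remaining.

blue


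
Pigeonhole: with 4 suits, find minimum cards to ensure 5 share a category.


Pigeonhole: to guarantee k in one of n categories, need (k-1)×n + 1.
k = 5, n = 4
Minimum = (5-1) × 4 + 1 = 4 × 4 + 1

17


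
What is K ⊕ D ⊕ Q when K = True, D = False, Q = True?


K = True, D = False, Q = True
Step 1: K ⊕ D = True XOR False = True
Step 2: True ⊕ Q = True XOR True = False
XOR is true when an odd number of operands are true.

False


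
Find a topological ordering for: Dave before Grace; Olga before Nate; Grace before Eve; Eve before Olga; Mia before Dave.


Constraints: Dave before Grace; Olga before Nate; Grace before Eve; Eve before Olga; Mia before Dave
Method: repeatedly schedule the remaining task that has no remaining task required before it.
  Step 1: remaining {Nate, Dave, Mia, Grace, Olga, Eve}; every task except Mia still has a predecessor pending → schedule Mia.
  Step 2: remaining {Nate, Dave, Grace, Olga, Eve}; every task except Dave still has a predecessor pending → schedule Dave.
  Step 3: remaining {Nate, Grace, Olga, Eve}; every task except Grace still has a predecessor pending → schedule Grace.
  Step 4: remaining {Nate, Olga, Eve}; every task except Eve still has a predecessor pending → schedule Eve.
  Step 5: remaining {Nate, Olga}; every task except Olga still has a predecessor pending → schedule Olga.
  Step 6: only Nate remains → schedule Nate.
Resulting order:

Mia → Dave → Grace → Eve → Olga → Nate


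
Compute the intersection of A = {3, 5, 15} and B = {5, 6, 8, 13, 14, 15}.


A = {3, 5, 15}
B = {5, 6, 8, 13, 14, 15}
Operation: intersection
Elements in both: 5, 15

{5, 15}


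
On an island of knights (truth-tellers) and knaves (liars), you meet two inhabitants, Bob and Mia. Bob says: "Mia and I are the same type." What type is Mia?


Bob says: "Mia and I are the same type."
Case 1: Bob is a Knight (truth-teller)
  Statement is true → they ARE the same → Mia is also a Knight
Case 2: Bob is a Knave (liar)
  Statement is false → they are NOT the same → Mia is a Knight
In both cases, Mia is a Knight.

Knight


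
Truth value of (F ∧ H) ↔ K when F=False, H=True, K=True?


F = False, H = True, K = True
Expression: (F ∧ H) ↔ K
Step 1: F ∧ H = False AND True = False
Step 2: (False) ↔ K = (False iff True) = False

False


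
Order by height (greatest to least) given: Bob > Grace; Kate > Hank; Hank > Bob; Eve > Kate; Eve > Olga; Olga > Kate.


Constraints: Bob > Grace; Kate > Hank; Hank > Bob; Eve > Kate; Eve > Olga; Olga > Kate
Method: at each step, the next-highest is the one remaining person who never appears on the smaller side of a constraint between remaining people.
  Step 1: remaining {Bob, Olga, Eve, Grace, Hank, Kate}; on the smaller side: {Bob, Olga, Grace, Hank, Kate} → Eve is next (Eve > Kate; Eve > Olga).
  Step 2: remaining {Bob, Olga, Grace, Hank, Kate}; on the smaller side: {Bob, Grace, Hank, Kate} → Olga is next (Olga > Kate).
  Step 3: remaining {Bob, Grace, Hank, Kate}; on the smaller side: {Bob, Grace, Hank} → Kate is next (Kate > Hank).
  Step 4: remaining {Bob, Grace, Hank}; on the smaller side: {Bob, Grace} → Hank is next (Hank > Bob).
  Step 5: remaining {Bob, Grace}; on the smaller side: {Grace} → Bob is next (Bob > Grace).
  Step 6: only Grace remains → lowest.
Final ranking (highest to lowest):

Eve > Olga > Kate > Hank > Bob > Grace


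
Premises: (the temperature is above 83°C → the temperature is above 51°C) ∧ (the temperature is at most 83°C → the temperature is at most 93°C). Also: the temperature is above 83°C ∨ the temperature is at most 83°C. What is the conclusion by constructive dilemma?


Constructive dilemma: (P → Q) ∧ (R → S), P ∨ R ⊢ Q ∨ S
Premise 1: the temperature is above 83°C → the temperature is above 51°C
Premise 2: the temperature is at most 83°C → the temperature is at most 93°C
Premise 3: the temperature is above 83°C ∨ the temperature is at most 83°C
Case 1: Assuming the temperature is above 83°C, then by Premise 1, the temperature is above 51°C.
Case 2: Assuming the temperature is at most 83°C, then by Premise 2, the temperature is at most 93°C.
Since one of the temperature is above 83°C or the temperature is at most 83°C must hold, we get the temperature is above 51°C or the temperature is at most 93°C.

The temperature is above 51°C or the temperature is at most 93°C.


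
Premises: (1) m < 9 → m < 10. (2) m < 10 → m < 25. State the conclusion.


Hypothetical syllogism: P → Q, Q → R ⊢ P → R
Premise 1: m < 9 → m < 10
Premise 2: m < 10 → m < 25
Chain the implications: the middle term (m < 10) links the two.
Conclusion: If m < 9, then m < 25.

If m < 9, then m < 25.


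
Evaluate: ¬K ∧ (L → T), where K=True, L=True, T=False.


K = True, L = True, T = False
Expression: ¬K ∧ (L → T)
Step 1: ¬K = NOT True = False
Step 2: L → T = True → False (false only if L=True, T=False) = False
Step 3: (False) ∧ (False) = False AND False = False

False


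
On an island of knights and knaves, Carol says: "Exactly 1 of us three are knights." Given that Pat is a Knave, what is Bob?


Carol claims exactly 1 knights among Carol, Pat, Bob.
Given: Pat is a Knave.

Case 1: Carol is a Knight (tells truth)
  Then exactly 1 of the three are knights.
  Counting Carol, Pat: 1 knight(s) so far. Need 0 more → Bob = Knave.
Case 2: Carol is a Knave (lies)
  Then the count is NOT 1.
  If Bob = Knight, count = 1 = 1 → claim would be true, contradicts lie.
  If Bob = Knave, count = 0 ≠ 1 → lie confirmed ✓

Bob is a Knave.

Knave


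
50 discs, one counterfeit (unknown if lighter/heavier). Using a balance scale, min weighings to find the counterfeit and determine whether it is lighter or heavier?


Let n = 50. 100 possibilities (n discs × lighter/heavier); each weighing has 3 outcomes.
Bound for k weighings: say the first weighing puts j discs on each pan. If it tips, the 2j weighed discs remain suspects (each with a known direction) and k-1 weighings give 3^(k-1) outcomes; 3^(k-1) is odd, so 2j ≤ 3^(k-1) - 1. If it balances, the n - 2j unweighed discs remain with direction unknown: 2(n - 2j) ≤ 3^(k-1) - 1 by the same parity argument. Adding, n ≤ (3^(k-1) - 1) + (3^(k-1) - 1)/2 = (3^k - 3)/2, and the classical three-group strategy achieves this (3 discs in 2 weighings, 12 in 3, 39 in 4, 120 in 5).
So we need the smallest k with (3^k - 3)/2 ≥ 50.
k = 4: (3^4 - 3)/2 = 39 < 50 ✗
k = 5: (3^5 - 3)/2 = 120 ≥ 50 ✓

5


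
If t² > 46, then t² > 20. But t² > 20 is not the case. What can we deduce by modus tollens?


Modus tollens: P → Q, ¬Q ⊢ ¬P
P: t² > 46
Q: t² > 20
We have P → Q and Q is false.
By modus tollens, P must be false.

It is not the case that t² > 46


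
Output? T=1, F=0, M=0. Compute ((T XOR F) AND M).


T XOR F = 1^0 = 1
1 AND 0 = 0

0


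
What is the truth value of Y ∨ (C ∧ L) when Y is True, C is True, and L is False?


Y = True, C = True, L = False
Step 1: C ∧ L = True AND False = False
Step 2: Y ∨ False = True OR False = True
AND evaluated first (higher precedence); then OR applied.

True


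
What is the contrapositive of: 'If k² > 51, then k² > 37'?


Original: If k² > 51, then k² > 37
Contrapositive: If ¬Q, then ¬P
Negate Q: not (k² > 37)
Negate P: not (k² > 51)

If not (k² > 37), then not (k² > 51).


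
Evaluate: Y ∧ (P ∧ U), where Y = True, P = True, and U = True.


Y = True, P = True, U = True
Step 1: P ∧ U = True AND True = True
Step 2: Y ∧ True = True AND True = True
AND is true only when ALL operands are true.

True


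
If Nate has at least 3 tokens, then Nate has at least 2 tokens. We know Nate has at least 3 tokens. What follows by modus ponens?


Modus ponens: P → Q, P ⊢ Q
P: Nate has at least 3 tokens
Q: Nate has at least 2 tokens
We have P → Q and P is true.
By modus ponens, Q must be true.

Nate has at least 2 tokens


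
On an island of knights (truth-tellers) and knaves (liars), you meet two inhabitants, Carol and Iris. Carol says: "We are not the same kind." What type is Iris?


Carol says: "We are not the same kind."
Case 1: Carol is a Knight (truth-teller)
  Statement is true → they ARE different → Iris is a Knave
Case 2: Carol is a Knave (liar)
  Statement is false → they are NOT different → Iris is a Knave
In both cases, Iris is a Knave.

Knave


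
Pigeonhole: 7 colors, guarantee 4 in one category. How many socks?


Pigeonhole: to guarantee k in one of n categories, need (k-1)×n + 1.
k = 4, n = 7
Minimum = (4-1) × 7 + 1 = 3 × 7 + 1

22


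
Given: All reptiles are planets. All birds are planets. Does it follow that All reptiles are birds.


Premise 1: All reptiles are planets.
Premise 2: All birds are planets.
Conclusion: All reptiles are birds.
Fallacy: undistributed middle. planets is predicate in both.
Counterexample: reptiles and birds could be disjoint subsets of planets.

Invalid


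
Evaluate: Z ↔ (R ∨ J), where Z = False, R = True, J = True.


Z = False, R = True, J = True
Step 1: R ∨ J = True OR True = True
Step 2: Z ↔ (True): true when both sides have same truth value.
Result: False ↔ True = False

False


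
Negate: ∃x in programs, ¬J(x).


Original: ∃x ¬J(x)
Rule: ¬∀→∃, ¬∃→∀, negate predicate.
Negation: ∀x J(x)

∀x J(x)


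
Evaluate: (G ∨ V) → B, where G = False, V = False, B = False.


G = False, V = False, B = False
Step 1: G ∨ V = False OR False = False
Step 2: (False) → B: false only when antecedent=True and B=False.
Result: True

True


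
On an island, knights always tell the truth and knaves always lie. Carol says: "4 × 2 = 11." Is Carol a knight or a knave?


Statement: "4 × 2 = 11."
Actual: 4 × 2 = 8
Claimed: 11
Statement is FALSE → Carol lies → Knave

Knave


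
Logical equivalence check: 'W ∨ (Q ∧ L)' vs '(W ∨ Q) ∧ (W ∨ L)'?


Expression 1: W ∨ (Q ∧ L)
Expression 2: (W ∨ Q) ∧ (W ∨ L)
Truth table (W Q L | Expr1 Expr2):
  T T T |   T     T
  T T F |   T     T
  T F T |   T     T
  T F F |   T     T
  F T T |   T     T
  F T F |   F     F
  F F T |   F     F
  F F F |   F     F
All 8 rows agree, so the expressions are logically equivalent.

Yes


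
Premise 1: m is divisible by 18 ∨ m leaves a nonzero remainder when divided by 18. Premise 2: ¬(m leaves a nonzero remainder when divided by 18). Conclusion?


Disjunctive syllogism: P ∨ Q, ¬P ⊢ Q
Disjunction: m is divisible by 18 ∨ m leaves a nonzero remainder when divided by 18
We know it is not the case that m leaves a nonzero remainder when divided by 18.
By disjunctive syllogism, the other disjunct must be true.

m is divisible by 18


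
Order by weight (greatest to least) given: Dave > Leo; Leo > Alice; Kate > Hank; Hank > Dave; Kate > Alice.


Constraints: Dave > Leo; Leo > Alice; Kate > Hank; Hank > Dave; Kate > Alice
Method: at each step, the next-highest is the one remaining person who never appears on the smaller side of a constraint between remaining people.
  Step 1: remaining {Alice, Kate, Dave, Hank, Leo}; on the smaller side: {Alice, Dave, Hank, Leo} → Kate is next (Kate > Hank; Kate > Alice).
  Step 2: remaining {Alice, Dave, Hank, Leo}; on the smaller side: {Alice, Dave, Leo} → Hank is next (Hank > Dave).
  Step 3: remaining {Alice, Dave, Leo}; on the smaller side: {Alice, Leo} → Dave is next (Dave > Leo).
  Step 4: remaining {Alice, Leo}; on the smaller side: {Alice} → Leo is next (Leo > Alice).
  Step 5: only Alice remains → lowest.
Final ranking (highest to lowest):

Kate > Hank > Dave > Leo > Alice


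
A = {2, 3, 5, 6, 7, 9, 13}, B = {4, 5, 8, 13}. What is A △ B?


A = {2, 3, 5, 6, 7, 9, 13}
B = {4, 5, 8, 13}
Operation: symmetric difference
In A only: [2, 3, 6, 7, 9], in B only: [4, 8]

{2, 3, 4, 6, 7, 8, 9}


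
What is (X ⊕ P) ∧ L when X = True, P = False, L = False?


X = True, P = False, L = False
Step 1: X ⊕ P = True XOR False = True
Step 2: True ∧ L = True AND False = False
XOR true when exactly one of X,P is true; then AND with L.

False


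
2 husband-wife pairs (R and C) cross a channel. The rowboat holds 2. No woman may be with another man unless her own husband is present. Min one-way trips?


Label couples R and C.
1. WR+WC → (far: WR,WC; near: HR,HC)
2. WR ←   (far: WC; near: HR,HC,WR)
3. HR+HC → (far: HR,HC,WC; near: WR)
4. HR ←   (far: HC,WC; near: HR,WR)  — HR returns, since WR is alone on near bank
5. HR+WR → (far: all four; near: empty)
Every state respects the constraint.
Minimum trips = 5

5


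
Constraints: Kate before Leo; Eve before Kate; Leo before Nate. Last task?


Constraints: Kate before Leo; Eve before Kate; Leo before Nate
The last task can have nothing scheduled after it, so it must never appear on the left of a 'before'.
Tasks appearing before some other task: Kate, Eve, Leo.
The only task not in that list is Nate → it is last.

Nate


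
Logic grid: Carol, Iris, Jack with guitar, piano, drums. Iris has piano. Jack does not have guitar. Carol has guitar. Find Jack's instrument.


From clues:
  Iris → piano
  Carol → guitar
By elimination, Jack gets the remaining.

drums


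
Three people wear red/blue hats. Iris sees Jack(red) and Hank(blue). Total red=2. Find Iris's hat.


Total red = 2, seen red = 1
Own red = 2 - 1 = 1
Iris's hat is red.

red


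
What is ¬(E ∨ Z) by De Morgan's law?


De Morgan's law: ¬(P ∨ Q) ≡ ¬P ∧ ¬Q
¬(E ∨ Z) = ¬E ∧ ¬Z

¬E ∧ ¬Z


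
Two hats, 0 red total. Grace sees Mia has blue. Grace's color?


Total red = 0, Mia = blue
Red accounted for: 0
Remaining for Grace: 0
Grace's hat is blue.

blue


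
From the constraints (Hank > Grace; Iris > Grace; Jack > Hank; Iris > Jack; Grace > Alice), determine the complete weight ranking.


Constraints: Hank > Grace; Iris > Grace; Jack > Hank; Iris > Jack; Grace > Alice
Method: at each step, the next-highest is the one remaining person who never appears on the smaller side of a constraint between remaining people.
  Step 1: remaining {Hank, Iris, Jack, Alice, Grace}; on the smaller side: {Hank, Jack, Alice, Grace} → Iris is next (Iris > Grace; Iris > Jack).
  Step 2: remaining {Hank, Jack, Alice, Grace}; on the smaller side: {Hank, Alice, Grace} → Jack is next (Jack > Hank).
  Step 3: remaining {Hank, Alice, Grace}; on the smaller side: {Alice, Grace} → Hank is next (Hank > Grace).
  Step 4: remaining {Alice, Grace}; on the smaller side: {Alice} → Grace is next (Grace > Alice).
  Step 5: only Alice remains → lowest.
Final ranking (highest to lowest):

Iris > Jack > Hank > Grace > Alice


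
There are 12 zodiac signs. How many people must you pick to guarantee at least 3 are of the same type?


Pigeonhole: to guarantee k in one of n categories, need (k-1)×n + 1.
k = 3, n = 12
Minimum = (3-1) × 12 + 1 = 2 × 12 + 1

25


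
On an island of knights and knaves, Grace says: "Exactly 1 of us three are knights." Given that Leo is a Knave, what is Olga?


Grace claims exactly 1 knights among Grace, Leo, Olga.
Given: Leo is a Knave.

Case 1: Grace is a Knight (tells truth)
  Then exactly 1 of the three are knights.
  Counting Grace, Leo: 1 knight(s) so far. Need 0 more → Olga = Knave.
Case 2: Grace is a Knave (lies)
  Then the count is NOT 1.
  If Olga = Knight, count = 1 = 1 → claim would be true, contradicts lie.
  If Olga = Knave, count = 0 ≠ 1 → lie confirmed ✓

Olga is a Knave.

Knave


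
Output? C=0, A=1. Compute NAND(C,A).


C AND A = 0
NOT(0) = 1

1


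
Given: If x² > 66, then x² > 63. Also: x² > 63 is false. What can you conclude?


Modus tollens: P → Q, ¬Q ⊢ ¬P
P: x² > 66
Q: x² > 63
We have P → Q and Q is false.
By modus tollens, P must be false.

It is not the case that x² > 66


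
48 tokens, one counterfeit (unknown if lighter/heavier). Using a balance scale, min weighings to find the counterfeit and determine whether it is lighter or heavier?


Let n = 48. 96 possibilities (n tokens × lighter/heavier); each weighing has 3 outcomes.
Bound for k weighings: say the first weighing puts j tokens on each pan. If it tips, the 2j weighed tokens remain suspects (each with a known direction) and k-1 weighings give 3^(k-1) outcomes; 3^(k-1) is odd, so 2j ≤ 3^(k-1) - 1. If it balances, the n - 2j unweighed tokens remain with direction unknown: 2(n - 2j) ≤ 3^(k-1) - 1 by the same parity argument. Adding, n ≤ (3^(k-1) - 1) + (3^(k-1) - 1)/2 = (3^k - 3)/2, and the classical three-group strategy achieves this (3 tokens in 2 weighings, 12 in 3, 39 in 4, 120 in 5).
So we need the smallest k with (3^k - 3)/2 ≥ 48.
k = 4: (3^4 - 3)/2 = 39 < 48 ✗
k = 5: (3^5 - 3)/2 = 120 ≥ 48 ✓

5
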